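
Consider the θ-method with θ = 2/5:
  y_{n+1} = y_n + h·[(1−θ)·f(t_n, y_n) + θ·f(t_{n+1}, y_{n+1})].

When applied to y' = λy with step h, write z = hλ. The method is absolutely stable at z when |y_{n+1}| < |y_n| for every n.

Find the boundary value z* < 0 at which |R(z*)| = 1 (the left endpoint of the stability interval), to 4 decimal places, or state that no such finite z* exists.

Test eqn y'=λy, z=hλ:
  y_{n+1} = y_n + z·[3/5·y_n + 2/5·y_{n+1}] ⇒ (1 − 2/5z)y_{n+1} = (1 + 3/5z)y_n
  Hence R(z) = (1 + 3/5z)/(1 − 2/5z).

Boundary: |R(x)|=1, x<0.
x=-1.23: |R|=0.1756
R=−1: 1+3/5x = −1+2/5x ⇒ -1/5x=2 ⇒ x=2/(-1/5)=-10.0000
Confirm numerically:
  x=-7.851: |R|=0.89619 <1
  x=-4.709: |R|=0.63303 <1
  x=-4.510: |R|=0.60842 <1
  x=-4.237: |R|=0.57229 <1
  x=-10.305: |R|=1.01191 >1
  x=-10.275: |R|=1.01076 >1
  x=-10.185: |R|=1.00729 >1
Interval (-10.0000, 0).

left endpoint -10.0000.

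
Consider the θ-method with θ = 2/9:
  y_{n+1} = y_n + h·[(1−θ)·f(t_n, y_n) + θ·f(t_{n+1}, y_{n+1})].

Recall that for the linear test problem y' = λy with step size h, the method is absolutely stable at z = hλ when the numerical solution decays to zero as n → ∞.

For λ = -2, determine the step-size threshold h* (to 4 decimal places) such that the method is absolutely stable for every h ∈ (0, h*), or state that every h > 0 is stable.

On y'=λy, z=hλ:
  y_{n+1} = y_n + z·[7/9·y_n + 2/9·y_{n+1}] ⇒ (1 − 2/9z)y_{n+1} = (1 + 7/9z)y_n
  so R(z) = (1 + 7/9z)/(1 − 2/9z).

Solve |R(x)|<1 on ℝ⁻.
x=-0.89: |R|=0.2570
R=−1: 1+7/9x = −1+2/9x ⇒ -5/9x=2 ⇒ x=2/(-5/9)=-3.6000
Confirm numerically:
  x=-3.398: |R|=0.93606 <1
  x=-2.759: |R|=0.71036 <1
  x=-2.583: |R|=0.64104 <1
  x=-1.554: |R|=0.15510 <1
  x=-4.116: |R|=1.14972 >1
  x=-4.058: |R|=1.13379 >1
  x=-3.832: |R|=1.06961 >1
Stable set (-3.6000, 0).

(-3.6000,0); λ=-2 ⇒ h* = (18/5)/2 = 1.8000.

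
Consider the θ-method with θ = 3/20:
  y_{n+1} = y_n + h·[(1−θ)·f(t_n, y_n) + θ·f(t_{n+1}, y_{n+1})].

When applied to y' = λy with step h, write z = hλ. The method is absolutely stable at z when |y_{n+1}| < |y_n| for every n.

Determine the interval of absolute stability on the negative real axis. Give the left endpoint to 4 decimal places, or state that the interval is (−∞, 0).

Set f=λy, z=hλ:
  y_{n+1} = y_n + z·[17/20·y_n + 3/20·y_{n+1}] ⇒ (1 − 3/20z)y_{n+1} = (1 + 17/20z)y_n
  so R(z) = (1 + 17/20z)/(1 − 3/20z).

Solve |R(x)|<1 on ℝ⁻.
x=-0.95: |R|=0.1685
R=−1: 1+17/20x = −1+3/20x ⇒ -7/10x=2 ⇒ x=2/(-7/10)=-2.8571
Confirm numerically:
  x=-1.880: |R|=0.46646 <1
  x=-1.551: |R|=0.25826 <1
  x=-1.532: |R|=0.24573 <1
  x=-3.172: |R|=1.14934 >1
  x=-3.012: |R|=1.07467 >1
So |R|<1 on (-2.8571, 0).

z∈(-2.8571,0).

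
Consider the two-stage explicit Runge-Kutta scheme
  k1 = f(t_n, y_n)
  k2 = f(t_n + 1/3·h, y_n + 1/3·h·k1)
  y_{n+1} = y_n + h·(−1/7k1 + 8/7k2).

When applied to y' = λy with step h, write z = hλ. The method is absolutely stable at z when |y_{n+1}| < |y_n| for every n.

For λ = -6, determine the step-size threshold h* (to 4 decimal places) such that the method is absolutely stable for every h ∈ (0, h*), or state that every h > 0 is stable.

Set f=λy, z=hλ:
  k1=λy_n ⇒ h·k1=z·y_n;  k2=λ(1+1/3z)y_n ⇒ h·k2=z(1+1/3z)y_n
  y_{n+1}/y_n = 1 − 1/7z + 8/7z(1+1/3z) = 1 + z + 8/21z²
  Hence R(z) = 1 + z + 8/21z².

Solve |R(x)|<1 on ℝ⁻.
x=-0.72: |R|=0.4775
R=1: x+8/21x²=0 ⇒ x=−21/8=-2.6250; min R=1−1/(4·8/21)=0.3438>−1
Confirm numerically:
  x=-2.249: |R|=0.67786 <1
  x=-1.898: |R|=0.47434 <1
  x=-1.114: |R|=0.35876 <1
  x=-3.095: |R|=1.55415 >1
  x=-3.082: |R|=1.53656 >1
  x=-2.727: |R|=1.10596 >1
Stable set (-2.6250, 0).

(-2.6250,0); λ=-6 ⇒ h* = (21/8)/6 = 0.4375.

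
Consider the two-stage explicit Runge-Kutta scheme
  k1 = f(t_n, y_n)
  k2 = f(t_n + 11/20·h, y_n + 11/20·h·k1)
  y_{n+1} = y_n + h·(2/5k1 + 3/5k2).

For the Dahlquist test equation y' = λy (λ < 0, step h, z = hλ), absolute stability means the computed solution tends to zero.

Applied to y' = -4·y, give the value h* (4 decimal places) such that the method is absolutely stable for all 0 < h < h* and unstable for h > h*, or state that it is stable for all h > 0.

Set f=λy, z=hλ:
  k1=λy_n ⇒ h·k1=z·y_n;  k2=λ(1+11/20z)y_n ⇒ h·k2=z(1+11/20z)y_n
  y_{n+1}/y_n = 1 + 2/5z + 3/5z(1+11/20z) = 1 + z + 33/100z²
  ⇒ R(z) = 1 + z + 33/100z².

Need |R(x)|<1, x<0.
x=-0.81: |R|=0.4065
R=1: x+33/100x²=0 ⇒ x=−100/33=-3.0303; min R=1−1/(4·33/100)=0.2424>−1
Confirm numerically:
  x=-2.248: |R|=0.41966 <1
  x=-2.225: |R|=0.40871 <1
  x=-2.038: |R|=0.33264 <1
  x=-1.224: |R|=0.27040 <1
  x=-3.525: |R|=1.57546 >1
  x=-3.434: |R|=1.45748 >1
Stable set (-3.0303, 0).

(-3.0303,0); λ=-4 ⇒ h* = (100/33)/4 = 0.7576.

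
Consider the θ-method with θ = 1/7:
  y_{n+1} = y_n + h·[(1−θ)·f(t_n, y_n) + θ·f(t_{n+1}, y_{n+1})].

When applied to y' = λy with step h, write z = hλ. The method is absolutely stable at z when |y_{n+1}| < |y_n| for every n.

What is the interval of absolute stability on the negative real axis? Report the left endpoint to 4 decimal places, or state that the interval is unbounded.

With y'=λy (z=hλ):
  y_{n+1} = y_n + z·[6/7·y_n + 1/7·y_{n+1}] ⇒ (1 − 1/7z)y_{n+1} = (1 + 6/7z)y_n
  so R(z) = (1 + 6/7z)/(1 − 1/7z).

Boundary: |R(x)|=1, x<0.
x=-0.84: |R|=0.2500
R=−1: 1+6/7x = −1+1/7x ⇒ -5/7x=2 ⇒ x=2/(-5/7)=-2.8000
Confirm numerically:
  x=-2.725: |R|=0.96144 <1
  x=-2.400: |R|=0.78723 <1
  x=-1.910: |R|=0.50056 <1
  x=-1.254: |R|=0.06348 <1
  x=-3.101: |R|=1.14900 >1
  x=-2.998: |R|=1.09902 >1
Stable set (-2.8000, 0).

(-2.8000, 0).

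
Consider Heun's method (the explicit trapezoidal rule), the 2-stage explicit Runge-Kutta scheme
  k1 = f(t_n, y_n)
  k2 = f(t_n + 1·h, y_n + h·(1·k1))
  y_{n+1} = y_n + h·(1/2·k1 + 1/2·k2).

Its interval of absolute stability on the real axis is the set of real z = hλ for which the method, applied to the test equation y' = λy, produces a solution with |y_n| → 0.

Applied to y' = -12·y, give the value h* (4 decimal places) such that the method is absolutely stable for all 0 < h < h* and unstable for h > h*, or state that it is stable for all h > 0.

(-2.0000,0); λ=-12 ⇒ h* = 0.1667.

Test eqn y'=λy, z=hλ:
  order 2, 2-stage ⇒ R(z)=1+z+z^2/2
  (e.g. R(-1.3)=0.54500, |R|=0.54500)

Need |R(x)|<1, x<0.
x=-1.3: |R|=0.5450
|R(-1.88)|=0.8872 |R(-1.58)|=0.6682 |R(-1.52)|=0.6352
Bisect:
  x_lo=-2.5362 |R|=1.6799  x_hi=-0.1648 |R|=0.8488
  mid=-1.35051 |R|=0.56143 →hi
  mid=-1.94335 |R|=0.94495 →hi
  mid=-2.23977 |R|=1.26851 →lo
  mid=-2.09156 |R|=1.09575 →lo
  mid=-2.01745 |R|=1.01761 →lo
  mid=-1.98040 |R|=0.98059 →hi
  mid=-1.99893 |R|=0.99893 →hi
  mid=-2.00819 |R|=1.00822 →lo
  ...
  [-2.00008,-1.99994] ⇒ x*=-2.0000
So |R|<1 on (-2.0000, 0).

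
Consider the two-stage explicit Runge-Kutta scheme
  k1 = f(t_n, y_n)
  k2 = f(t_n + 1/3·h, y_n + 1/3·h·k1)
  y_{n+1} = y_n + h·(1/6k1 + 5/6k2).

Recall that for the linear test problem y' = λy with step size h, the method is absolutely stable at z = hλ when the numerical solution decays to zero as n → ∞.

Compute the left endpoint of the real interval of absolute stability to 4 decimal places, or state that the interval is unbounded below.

left endpoint -3.6000.

Test eqn y'=λy, z=hλ:
  k1=λy_n ⇒ h·k1=z·y_n;  k2=λ(1+1/3z)y_n ⇒ h·k2=z(1+1/3z)y_n
  y_{n+1}/y_n = 1 + 1/6z + 5/6z(1+1/3z) = 1 + z + 5/18z²
  Hence R(z) = 1 + z + 5/18z².

Find x<0 with |R(x)|<1.
x=-1.23: |R|=0.1903
R=1: x+5/18x²=0 ⇒ x=−18/5=-3.6000; min R=1−1/(4·5/18)=0.1000>−1
Confirm numerically:
  x=-2.612: |R|=0.28315 <1
  x=-2.351: |R|=0.18433 <1
  x=-2.131: |R|=0.13043 <1
  x=-1.475: |R|=0.12934 <1
  x=-4.124: |R|=1.60027 >1
  x=-4.080: |R|=1.54400 >1
  x=-4.071: |R|=1.53262 >1
So |R|<1 on (-3.6000, 0).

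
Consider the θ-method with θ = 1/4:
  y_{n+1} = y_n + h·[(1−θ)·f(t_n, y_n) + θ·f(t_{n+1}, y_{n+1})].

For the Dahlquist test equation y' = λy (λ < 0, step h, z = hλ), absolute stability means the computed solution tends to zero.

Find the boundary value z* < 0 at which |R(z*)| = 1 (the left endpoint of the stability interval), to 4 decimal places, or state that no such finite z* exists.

With y'=λy (z=hλ):
  y_{n+1} = y_n + z·[3/4·y_n + 1/4·y_{n+1}] ⇒ (1 − 1/4z)y_{n+1} = (1 + 3/4z)y_n
  Hence R(z) = (1 + 3/4z)/(1 − 1/4z).

Solve |R(x)|<1 on ℝ⁻.
x=-1.47: |R|=0.0750
R=−1: 1+3/4x = −1+1/4x ⇒ -1/2x=2 ⇒ x=2/(-1/2)=-4.0000
Confirm numerically:
  x=-2.590: |R|=0.57208 <1
  x=-2.532: |R|=0.55052 <1
  x=-2.299: |R|=0.45991 <1
  x=-2.111: |R|=0.38177 <1
  x=-4.372: |R|=1.08887 >1
  x=-4.132: |R|=1.03246 >1
Stable set (-4.0000, 0).

left endpoint -4.0000.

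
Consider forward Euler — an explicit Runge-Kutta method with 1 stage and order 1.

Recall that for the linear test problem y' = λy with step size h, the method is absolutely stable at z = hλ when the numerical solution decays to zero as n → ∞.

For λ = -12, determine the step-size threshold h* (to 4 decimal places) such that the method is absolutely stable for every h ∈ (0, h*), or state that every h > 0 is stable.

(-2.0000,0); λ=-12 ⇒ h* = 0.1667.

On y'=λy, z=hλ:
  order 1, 1-stage ⇒ R(z)=1+z
  (e.g. R(-0.39)=0.61000, |R|=0.61000)

Find x<0 with |R(x)|<1.
x=-0.39: |R|=0.6100
|R(-2.22)|=1.2200 |R(-1.44)|=0.4400 |R(-1.14)|=0.1400
Bisect:
  x_lo=-2.3220 |R|=1.3220  x_hi=-0.3818 |R|=0.6182
  mid=-1.35188 |R|=0.35188 →hi
  mid=-1.83692 |R|=0.83692 →hi
  mid=-2.07945 |R|=1.07945 →lo
  mid=-1.95818 |R|=0.95818 →hi
  mid=-2.01882 |R|=1.01882 →lo
  mid=-1.98850 |R|=0.98850 →hi
  mid=-2.00366 |R|=1.00366 →lo
  ...
  [-2.00011,-1.99999] ⇒ x*=-2.0000
Stable set (-2.0000, 0).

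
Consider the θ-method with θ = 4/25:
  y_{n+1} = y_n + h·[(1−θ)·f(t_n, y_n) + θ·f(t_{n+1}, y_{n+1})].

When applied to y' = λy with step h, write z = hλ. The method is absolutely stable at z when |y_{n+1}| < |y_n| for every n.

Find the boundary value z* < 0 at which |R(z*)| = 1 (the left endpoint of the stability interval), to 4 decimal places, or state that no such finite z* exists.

With y'=λy (z=hλ):
  y_{n+1} = y_n + z·[21/25·y_n + 4/25·y_{n+1}] ⇒ (1 − 4/25z)y_{n+1} = (1 + 21/25z)y_n
  Hence R(z) = (1 + 21/25z)/(1 − 4/25z).

Solve |R(x)|<1 on ℝ⁻.
x=-0.68: |R|=0.3867
R=−1: 1+21/25x = −1+4/25x ⇒ -17/25x=2 ⇒ x=2/(-17/25)=-2.9412
Confirm numerically:
  x=-2.768: |R|=0.91839 <1
  x=-2.424: |R|=0.74660 <1
  x=-1.854: |R|=0.42985 <1
  x=-1.283: |R|=0.06448 <1
  x=-3.307: |R|=1.16268 >1
  x=-3.197: |R|=1.11509 >1
  x=-2.997: |R|=1.02566 >1
Stable set (-2.9412, 0).

z* = -2.9412.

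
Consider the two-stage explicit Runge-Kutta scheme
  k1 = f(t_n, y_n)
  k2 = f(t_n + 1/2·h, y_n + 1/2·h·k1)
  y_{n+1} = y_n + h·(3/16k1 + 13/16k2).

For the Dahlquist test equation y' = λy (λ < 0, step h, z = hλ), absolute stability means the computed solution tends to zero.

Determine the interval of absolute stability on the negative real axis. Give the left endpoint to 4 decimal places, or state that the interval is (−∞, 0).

Set f=λy, z=hλ:
  k1=λy_n ⇒ h·k1=z·y_n;  k2=λ(1+1/2z)y_n ⇒ h·k2=z(1+1/2z)y_n
  y_{n+1}/y_n = 1 + 3/16z + 13/16z(1+1/2z) = 1 + z + 13/32z²
  so R(z) = 1 + z + 13/32z².

Boundary: |R(x)|=1, x<0.
x=-1.61: |R|=0.4430
R=1: x+13/32x²=0 ⇒ x=−32/13=-2.4615; min R=1−1/(4·13/32)=0.3846>−1
Confirm numerically:
  x=-2.101: |R|=0.69227 <1
  x=-1.592: |R|=0.43763 <1
  x=-1.559: |R|=0.42838 <1
  x=-2.908: |R|=1.52744 >1
  x=-2.864: |R|=1.46826 >1
So |R|<1 on (-2.4615, 0).

(-2.4615, 0).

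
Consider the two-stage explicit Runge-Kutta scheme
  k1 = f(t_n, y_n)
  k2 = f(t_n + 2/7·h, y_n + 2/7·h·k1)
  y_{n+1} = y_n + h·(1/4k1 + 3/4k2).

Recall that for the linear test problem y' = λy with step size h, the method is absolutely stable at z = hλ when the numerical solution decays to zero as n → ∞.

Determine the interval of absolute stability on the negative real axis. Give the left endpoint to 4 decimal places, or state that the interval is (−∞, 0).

Test eqn y'=λy, z=hλ:
  k1=λy_n ⇒ h·k1=z·y_n;  k2=λ(1+2/7z)y_n ⇒ h·k2=z(1+2/7z)y_n
  y_{n+1}/y_n = 1 + 1/4z + 3/4z(1+2/7z) = 1 + z + 3/14z²
  so R(z) = 1 + z + 3/14z².

Solve |R(x)|<1 on ℝ⁻.
x=-0.35: |R|=0.6763
R=1: x+3/14x²=0 ⇒ x=−14/3=-4.6667; min R=1−1/(4·3/14)=-0.1667>−1
Confirm numerically:
  x=-4.095: |R|=0.49836 <1
  x=-3.353: |R|=0.05613 <1
  x=-3.270: |R|=0.02134 <1
  x=-2.681: |R|=0.14077 <1
  x=-5.202: |R|=1.59674 >1
  x=-5.022: |R|=1.38239 >1
  x=-4.809: |R|=1.14667 >1
Stable set (-4.6667, 0).

(-4.6667, 0).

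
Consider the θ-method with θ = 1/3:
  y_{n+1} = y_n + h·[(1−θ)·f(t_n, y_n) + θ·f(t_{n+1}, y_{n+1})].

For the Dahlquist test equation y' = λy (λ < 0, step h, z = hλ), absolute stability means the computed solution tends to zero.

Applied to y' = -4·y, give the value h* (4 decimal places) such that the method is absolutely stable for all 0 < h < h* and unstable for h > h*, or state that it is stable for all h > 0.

(-6.0000,0); λ=-4 ⇒ h* = (6)/4 = 1.5000.

On y'=λy, z=hλ:
  y_{n+1} = y_n + z·[2/3·y_n + 1/3·y_{n+1}] ⇒ (1 − 1/3z)y_{n+1} = (1 + 2/3z)y_n
  R(z) = (1 + 2/3z)/(1 − 1/3z).

Find x<0 with |R(x)|<1.
x=-1.52: |R|=0.0088
R=−1: 1+2/3x = −1+1/3x ⇒ -1/3x=2 ⇒ x=2/(-1/3)=-6.0000
Confirm numerically:
  x=-5.020: |R|=0.87781 <1
  x=-4.882: |R|=0.85816 <1
  x=-4.136: |R|=0.73879 <1
  x=-3.701: |R|=0.65692 <1
  x=-6.535: |R|=1.05611 >1
  x=-6.283: |R|=1.03049 >1
  x=-6.114: |R|=1.01251 >1
Stable set (-6.0000, 0).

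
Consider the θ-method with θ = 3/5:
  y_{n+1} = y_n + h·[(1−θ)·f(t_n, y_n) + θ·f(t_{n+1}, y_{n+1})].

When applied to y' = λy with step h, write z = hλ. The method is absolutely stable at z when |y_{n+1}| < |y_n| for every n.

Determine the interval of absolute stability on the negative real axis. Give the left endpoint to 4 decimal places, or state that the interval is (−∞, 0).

(−∞, 0) — no finite endpoint.

Set f=λy, z=hλ:
  y_{n+1} = y_n + z·[2/5·y_n + 3/5·y_{n+1}] ⇒ (1 − 3/5z)y_{n+1} = (1 + 2/5z)y_n
  so R(z) = (1 + 2/5z)/(1 − 3/5z).

Find x<0 with |R(x)|<1.
x=-0.35: |R|=0.7107
x=-2: |R|=0.0909
x=-10: |R|=0.4286
x=-100: |R|=0.6393
θ=3/5≥1/2 ⇒ |1+2/5x|<|1−3/5x| ∀x<0 ⇒ unbounded interval.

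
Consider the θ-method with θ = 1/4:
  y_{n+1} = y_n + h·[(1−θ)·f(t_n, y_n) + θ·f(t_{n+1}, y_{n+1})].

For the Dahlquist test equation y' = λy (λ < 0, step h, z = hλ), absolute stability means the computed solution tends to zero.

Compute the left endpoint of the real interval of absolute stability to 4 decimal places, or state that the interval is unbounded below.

Test eqn y'=λy, z=hλ:
  y_{n+1} = y_n + z·[3/4·y_n + 1/4·y_{n+1}] ⇒ (1 − 1/4z)y_{n+1} = (1 + 3/4z)y_n
  R(z) = (1 + 3/4z)/(1 − 1/4z).

Boundary: |R(x)|=1, x<0.
x=-1.51: |R|=0.0962
R=−1: 1+3/4x = −1+1/4x ⇒ -1/2x=2 ⇒ x=2/(-1/2)=-4.0000
Confirm numerically:
  x=-3.883: |R|=0.97032 <1
  x=-3.492: |R|=0.86439 <1
  x=-2.767: |R|=0.63558 <1
  x=-2.239: |R|=0.43549 <1
  x=-4.481: |R|=1.11343 >1
  x=-4.119: |R|=1.02931 >1
So |R|<1 on (-4.0000, 0).

left endpoint -4.0000.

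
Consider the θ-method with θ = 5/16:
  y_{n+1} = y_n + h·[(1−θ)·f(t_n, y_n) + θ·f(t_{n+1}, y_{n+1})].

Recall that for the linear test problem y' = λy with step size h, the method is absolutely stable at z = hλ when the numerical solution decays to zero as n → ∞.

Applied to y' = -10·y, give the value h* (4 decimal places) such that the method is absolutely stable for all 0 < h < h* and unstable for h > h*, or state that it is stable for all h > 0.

With y'=λy (z=hλ):
  y_{n+1} = y_n + z·[11/16·y_n + 5/16·y_{n+1}] ⇒ (1 − 5/16z)y_{n+1} = (1 + 11/16z)y_n
  ⇒ R(z) = (1 + 11/16z)/(1 − 5/16z).

Boundary: |R(x)|=1, x<0.
x=-1.08: |R|=0.1925
R=−1: 1+11/16x = −1+5/16x ⇒ -3/8x=2 ⇒ x=2/(-3/8)=-5.3333
Confirm numerically:
  x=-5.204: |R|=0.98153 <1
  x=-3.352: |R|=0.63712 <1
  x=-3.301: |R|=0.62486 <1
  x=-5.927: |R|=1.07805 >1
  x=-5.629: |R|=1.04019 >1
Interval (-5.3333, 0).

(-5.3333,0); λ=-10 ⇒ h* = (16/3)/10 = 0.5333.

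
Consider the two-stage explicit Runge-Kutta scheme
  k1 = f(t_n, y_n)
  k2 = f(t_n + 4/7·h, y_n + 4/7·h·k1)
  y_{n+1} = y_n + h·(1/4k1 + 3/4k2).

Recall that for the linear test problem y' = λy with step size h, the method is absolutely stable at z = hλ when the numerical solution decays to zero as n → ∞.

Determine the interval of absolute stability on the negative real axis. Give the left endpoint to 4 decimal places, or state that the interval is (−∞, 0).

With y'=λy (z=hλ):
  k1=λy_n ⇒ h·k1=z·y_n;  k2=λ(1+4/7z)y_n ⇒ h·k2=z(1+4/7z)y_n
  y_{n+1}/y_n = 1 + 1/4z + 3/4z(1+4/7z) = 1 + z + 3/7z²
  ⇒ R(z) = 1 + z + 3/7z².

Solve |R(x)|<1 on ℝ⁻.
x=-1.69: |R|=0.5340
R=1: x+3/7x²=0 ⇒ x=−7/3=-2.3333; min R=1−1/(4·3/7)=0.4167>−1
Confirm numerically:
  x=-1.960: |R|=0.68640 <1
  x=-1.932: |R|=0.66770 <1
  x=-1.636: |R|=0.51107 <1
  x=-1.142: |R|=0.41693 <1
  x=-2.933: |R|=1.75378 >1
  x=-2.912: |R|=1.72218 >1
So |R|<1 on (-2.3333, 0).

(-2.3333, 0).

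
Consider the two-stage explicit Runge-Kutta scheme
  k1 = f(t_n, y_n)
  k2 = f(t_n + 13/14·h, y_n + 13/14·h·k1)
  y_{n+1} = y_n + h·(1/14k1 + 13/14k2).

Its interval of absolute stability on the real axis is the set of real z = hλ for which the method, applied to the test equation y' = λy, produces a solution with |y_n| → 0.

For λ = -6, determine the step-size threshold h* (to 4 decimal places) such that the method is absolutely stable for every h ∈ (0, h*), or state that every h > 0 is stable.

With y'=λy (z=hλ):
  k1=λy_n ⇒ h·k1=z·y_n;  k2=λ(1+13/14z)y_n ⇒ h·k2=z(1+13/14z)y_n
  y_{n+1}/y_n = 1 + 1/14z + 13/14z(1+13/14z) = 1 + z + 169/196z²
  ⇒ R(z) = 1 + z + 169/196z².

Need |R(x)|<1, x<0.
x=-1.76: |R|=1.9109
R=1: x+169/196x²=0 ⇒ x=−196/169=-1.1598; min R=1−1/(4·169/196)=0.7101>−1
Confirm numerically:
  x=-1.060: |R|=0.90882 <1
  x=-1.050: |R|=0.90063 <1
  x=-0.992: |R|=0.85650 <1
  x=-1.616: |R|=1.63571 >1
  x=-1.319: |R|=1.18110 >1
  x=-1.246: |R|=1.09265 >1
Interval (-1.1598, 0).

(-1.1598,0); λ=-6 ⇒ h* = (196/169)/6 = 0.1933.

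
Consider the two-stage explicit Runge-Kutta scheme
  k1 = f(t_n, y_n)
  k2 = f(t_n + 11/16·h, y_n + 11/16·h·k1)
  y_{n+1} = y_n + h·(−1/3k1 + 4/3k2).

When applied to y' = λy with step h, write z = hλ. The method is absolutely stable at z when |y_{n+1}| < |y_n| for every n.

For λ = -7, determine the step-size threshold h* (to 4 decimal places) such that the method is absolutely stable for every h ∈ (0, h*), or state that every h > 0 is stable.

(-1.0909,0); λ=-7 ⇒ h* = (12/11)/7 = 0.1558.

Test eqn y'=λy, z=hλ:
  k1=λy_n ⇒ h·k1=z·y_n;  k2=λ(1+11/16z)y_n ⇒ h·k2=z(1+11/16z)y_n
  y_{n+1}/y_n = 1 − 1/3z + 4/3z(1+11/16z) = 1 + z + 11/12z²
  ⇒ R(z) = 1 + z + 11/12z².

Boundary: |R(x)|=1, x<0.
x=-0.43: |R|=0.7395
R=1: x+11/12x²=0 ⇒ x=−12/11=-1.0909; min R=1−1/(4·11/12)=0.7273>−1
Confirm numerically:
  x=-0.772: |R|=0.77432 <1
  x=-0.509: |R|=0.72849 <1
  x=-0.437: |R|=0.73805 <1
  x=-1.412: |R|=1.41560 >1
  x=-1.325: |R|=1.28432 >1
  x=-1.119: |R|=1.02881 >1
So |R|<1 on (-1.0909, 0).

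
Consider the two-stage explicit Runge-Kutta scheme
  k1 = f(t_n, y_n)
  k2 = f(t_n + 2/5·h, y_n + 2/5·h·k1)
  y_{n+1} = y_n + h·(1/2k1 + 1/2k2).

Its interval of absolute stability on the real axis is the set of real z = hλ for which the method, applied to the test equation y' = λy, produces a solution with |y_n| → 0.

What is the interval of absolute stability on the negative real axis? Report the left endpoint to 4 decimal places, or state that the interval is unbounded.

On y'=λy, z=hλ:
  k1=λy_n ⇒ h·k1=z·y_n;  k2=λ(1+2/5z)y_n ⇒ h·k2=z(1+2/5z)y_n
  y_{n+1}/y_n = 1 + 1/2z + 1/2z(1+2/5z) = 1 + z + 1/5z²
  ⇒ R(z) = 1 + z + 1/5z².

Need |R(x)|<1, x<0.
x=-0.97: |R|=0.2182
R=1: x+1/5x²=0 ⇒ x=−5=-5.0000; min R=1−1/(4·1/5)=-0.2500>−1
Confirm numerically:
  x=-4.412: |R|=0.48115 <1
  x=-4.082: |R|=0.25054 <1
  x=-2.361: |R|=0.24614 <1
  x=-5.190: |R|=1.19722 >1
  x=-5.129: |R|=1.13233 >1
Stable set (-5.0000, 0).

z∈(-5.0000,0).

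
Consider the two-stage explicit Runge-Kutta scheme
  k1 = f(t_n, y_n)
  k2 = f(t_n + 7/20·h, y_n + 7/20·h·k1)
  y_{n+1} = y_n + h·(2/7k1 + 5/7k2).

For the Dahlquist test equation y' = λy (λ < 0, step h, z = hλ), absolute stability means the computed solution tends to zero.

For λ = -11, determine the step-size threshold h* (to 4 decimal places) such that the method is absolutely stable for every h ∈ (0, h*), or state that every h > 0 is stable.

Set f=λy, z=hλ:
  k1=λy_n ⇒ h·k1=z·y_n;  k2=λ(1+7/20z)y_n ⇒ h·k2=z(1+7/20z)y_n
  y_{n+1}/y_n = 1 + 2/7z + 5/7z(1+7/20z) = 1 + z + 1/4z²
  ⇒ R(z) = 1 + z + 1/4z².

Boundary: |R(x)|=1, x<0.
x=-1.36: |R|=0.1024
R=1: x+1/4x²=0 ⇒ x=−4=-4.0000; min R=1−1/(4·1/4)=0.0000>−1
Confirm numerically:
  x=-2.591: |R|=0.08732 <1
  x=-2.264: |R|=0.01742 <1
  x=-1.763: |R|=0.01404 <1
  x=-4.293: |R|=1.31446 >1
  x=-4.149: |R|=1.15455 >1
  x=-4.076: |R|=1.07744 >1
Interval (-4.0000, 0).

(-4.0000,0); λ=-11 ⇒ h* = (4)/11 = 0.3636.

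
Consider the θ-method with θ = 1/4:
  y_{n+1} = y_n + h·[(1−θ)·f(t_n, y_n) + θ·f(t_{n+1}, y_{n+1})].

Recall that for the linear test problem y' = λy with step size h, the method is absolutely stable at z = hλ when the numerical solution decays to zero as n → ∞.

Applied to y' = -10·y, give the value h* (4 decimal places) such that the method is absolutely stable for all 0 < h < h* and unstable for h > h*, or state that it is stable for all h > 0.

(-4.0000,0); λ=-10 ⇒ h* = (4)/10 = 0.4000.

Set f=λy, z=hλ:
  y_{n+1} = y_n + z·[3/4·y_n + 1/4·y_{n+1}] ⇒ (1 − 1/4z)y_{n+1} = (1 + 3/4z)y_n
  so R(z) = (1 + 3/4z)/(1 − 1/4z).

Solve |R(x)|<1 on ℝ⁻.
x=-1.5: |R|=0.0909
R=−1: 1+3/4x = −1+1/4x ⇒ -1/2x=2 ⇒ x=2/(-1/2)=-4.0000
Confirm numerically:
  x=-3.120: |R|=0.75281 <1
  x=-3.073: |R|=0.73788 <1
  x=-3.068: |R|=0.73628 <1
  x=-2.862: |R|=0.66832 <1
  x=-4.309: |R|=1.07438 >1
  x=-4.088: |R|=1.02176 >1
Stable set (-4.0000, 0).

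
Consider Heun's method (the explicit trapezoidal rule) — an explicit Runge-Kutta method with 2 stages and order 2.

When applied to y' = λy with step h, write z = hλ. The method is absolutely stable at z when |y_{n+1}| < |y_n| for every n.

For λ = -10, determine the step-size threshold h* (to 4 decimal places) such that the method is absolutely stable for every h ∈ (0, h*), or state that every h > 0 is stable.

(-2.0000,0); λ=-10 ⇒ h* = 0.2000.

Set f=λy, z=hλ:
  order 2, 2-stage ⇒ R(z)=1+z+z^2/2
  (e.g. R(-1.17)=0.51445, |R|=0.51445)

Need |R(x)|<1, x<0.
x=-1.17: |R|=0.5144
|R(-2.2)|=1.2200 |R(-1.84)|=0.8528 |R(-0.51)|=0.6200
Bisect:
  x_lo=-2.4147 |R|=1.5007  x_hi=-0.2665 |R|=0.7690
  mid=-1.34057 |R|=0.55799 →hi
  mid=-1.87762 |R|=0.88511 →hi
  mid=-2.14615 |R|=1.15683 →lo
  mid=-2.01189 |R|=1.01196 →lo
  mid=-1.94476 |R|=0.94628 →hi
  mid=-1.97832 |R|=0.97856 →hi
  mid=-1.99510 |R|=0.99512 →hi
  mid=-2.00350 |R|=1.00350 →lo
  mid=-1.99930 |R|=0.99930 →hi
  ...
  [-2.00009,-1.99996] ⇒ x*=-2.0000
Interval (-2.0000, 0).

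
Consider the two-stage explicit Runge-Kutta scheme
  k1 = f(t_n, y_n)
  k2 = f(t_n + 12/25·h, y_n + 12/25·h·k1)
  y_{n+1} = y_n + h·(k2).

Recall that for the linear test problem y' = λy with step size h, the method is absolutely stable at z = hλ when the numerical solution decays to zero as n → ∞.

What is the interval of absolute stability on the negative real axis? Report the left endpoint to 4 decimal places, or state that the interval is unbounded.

z∈(-2.0833,0).

On y'=λy, z=hλ:
  k1=λy_n ⇒ h·k1=z·y_n;  k2=λ(1+12/25z)y_n ⇒ h·k2=z(1+12/25z)y_n
  y_{n+1}/y_n = 1 + z(1+12/25z) = 1 + z + 12/25z²
  so R(z) = 1 + z + 12/25z².

Need |R(x)|<1, x<0.
x=-0.48: |R|=0.6306
R=1: x+12/25x²=0 ⇒ x=−25/12=-2.0833; min R=1−1/(4·12/25)=0.4792>−1
Confirm numerically:
  x=-1.910: |R|=0.84109 <1
  x=-1.431: |R|=0.55193 <1
  x=-1.223: |R|=0.49495 <1
  x=-1.220: |R|=0.49443 <1
  x=-2.572: |R|=1.60329 >1
  x=-2.270: |R|=1.20339 >1
  x=-2.267: |R|=1.19986 >1
Stable set (-2.0833, 0).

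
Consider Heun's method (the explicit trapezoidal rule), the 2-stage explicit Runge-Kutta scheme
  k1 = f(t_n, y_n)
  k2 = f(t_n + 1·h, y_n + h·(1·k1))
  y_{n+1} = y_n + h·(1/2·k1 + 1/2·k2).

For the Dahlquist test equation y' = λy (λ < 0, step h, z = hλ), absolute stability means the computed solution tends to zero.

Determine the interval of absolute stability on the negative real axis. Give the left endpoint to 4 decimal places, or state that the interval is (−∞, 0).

z∈(-2.0000,0).

On y'=λy, z=hλ:
  order 2, 2-stage ⇒ R(z)=1+z+z^2/2
  (e.g. R(-1.49)=0.62005, |R|=0.62005)

Need |R(x)|<1, x<0.
x=-1.49: |R|=0.6200
|R(-2.29)|=1.3321 |R(-1.57)|=0.6624 |R(-0.75)|=0.5312
Bisect:
  x_lo=-2.8240 |R|=2.1635  x_hi=-0.3764 |R|=0.6944
  mid=-1.60023 |R|=0.68014 →hi
  mid=-2.21212 |R|=1.23462 →lo
  mid=-1.90618 |R|=0.91058 →hi
  mid=-2.05915 |R|=1.06090 →lo
  mid=-1.98266 |R|=0.98281 →hi
  mid=-2.02091 |R|=1.02112 →lo
  mid=-2.00178 |R|=1.00179 →lo
  ...
  [-2.00014,-1.99999] ⇒ x*=-2.0000
Interval (-2.0000, 0).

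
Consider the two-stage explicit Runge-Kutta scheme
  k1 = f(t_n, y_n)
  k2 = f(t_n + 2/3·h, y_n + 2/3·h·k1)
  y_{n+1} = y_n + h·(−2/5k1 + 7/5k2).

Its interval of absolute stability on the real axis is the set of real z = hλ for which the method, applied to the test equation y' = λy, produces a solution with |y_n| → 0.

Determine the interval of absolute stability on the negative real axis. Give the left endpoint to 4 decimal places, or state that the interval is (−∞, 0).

With y'=λy (z=hλ):
  k1=λy_n ⇒ h·k1=z·y_n;  k2=λ(1+2/3z)y_n ⇒ h·k2=z(1+2/3z)y_n
  y_{n+1}/y_n = 1 − 2/5z + 7/5z(1+2/3z) = 1 + z + 14/15z²
  so R(z) = 1 + z + 14/15z².

Boundary: |R(x)|=1, x<0.
x=-0.73: |R|=0.7674
R=1: x+14/15x²=0 ⇒ x=−15/14=-1.0714; min R=1−1/(4·14/15)=0.7321>−1
Confirm numerically:
  x=-0.784: |R|=0.78968 <1
  x=-0.578: |R|=0.73381 <1
  x=-0.519: |R|=0.73240 <1
  x=-0.479: |R|=0.73514 <1
  x=-1.510: |R|=1.61809 >1
  x=-1.204: |R|=1.14897 >1
Stable set (-1.0714, 0).

z∈(-1.0714,0).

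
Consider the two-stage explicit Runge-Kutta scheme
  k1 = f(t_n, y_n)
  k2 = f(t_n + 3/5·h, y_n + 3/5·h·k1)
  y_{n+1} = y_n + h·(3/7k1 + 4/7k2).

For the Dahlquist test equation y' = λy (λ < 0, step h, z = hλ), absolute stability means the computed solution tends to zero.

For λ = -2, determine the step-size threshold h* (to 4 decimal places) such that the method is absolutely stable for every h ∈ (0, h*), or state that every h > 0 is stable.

(-2.9167,0); λ=-2 ⇒ h* = (35/12)/2 = 1.4583.

Test eqn y'=λy, z=hλ:
  k1=λy_n ⇒ h·k1=z·y_n;  k2=λ(1+3/5z)y_n ⇒ h·k2=z(1+3/5z)y_n
  y_{n+1}/y_n = 1 + 3/7z + 4/7z(1+3/5z) = 1 + z + 12/35z²
  Hence R(z) = 1 + z + 12/35z².

Need |R(x)|<1, x<0.
x=-1.06: |R|=0.3252
R=1: x+12/35x²=0 ⇒ x=−35/12=-2.9167; min R=1−1/(4·12/35)=0.2708>−1
Confirm numerically:
  x=-2.839: |R|=0.92440 <1
  x=-1.824: |R|=0.31668 <1
  x=-1.248: |R|=0.28600 <1
  x=-3.331: |R|=1.47319 >1
  x=-3.267: |R|=1.39241 >1
  x=-3.147: |R|=1.24852 >1
Stable set (-2.9167, 0).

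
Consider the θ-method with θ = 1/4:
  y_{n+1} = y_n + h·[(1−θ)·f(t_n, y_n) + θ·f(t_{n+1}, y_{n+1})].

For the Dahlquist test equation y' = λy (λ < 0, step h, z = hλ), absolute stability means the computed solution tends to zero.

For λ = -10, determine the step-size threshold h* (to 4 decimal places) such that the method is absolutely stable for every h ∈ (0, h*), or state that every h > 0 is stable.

(-4.0000,0); λ=-10 ⇒ h* = (4)/10 = 0.4000.

Set f=λy, z=hλ:
  y_{n+1} = y_n + z·[3/4·y_n + 1/4·y_{n+1}] ⇒ (1 − 1/4z)y_{n+1} = (1 + 3/4z)y_n
  ⇒ R(z) = (1 + 3/4z)/(1 − 1/4z).

Find x<0 with |R(x)|<1.
x=-1.39: |R|=0.0315
R=−1: 1+3/4x = −1+1/4x ⇒ -1/2x=2 ⇒ x=2/(-1/2)=-4.0000
Confirm numerically:
  x=-2.954: |R|=0.69917 <1
  x=-2.743: |R|=0.62717 <1
  x=-1.869: |R|=0.27381 <1
  x=-1.769: |R|=0.22656 <1
  x=-4.181: |R|=1.04425 >1
  x=-4.060: |R|=1.01489 >1
  x=-4.040: |R|=1.00995 >1
Interval (-4.0000, 0).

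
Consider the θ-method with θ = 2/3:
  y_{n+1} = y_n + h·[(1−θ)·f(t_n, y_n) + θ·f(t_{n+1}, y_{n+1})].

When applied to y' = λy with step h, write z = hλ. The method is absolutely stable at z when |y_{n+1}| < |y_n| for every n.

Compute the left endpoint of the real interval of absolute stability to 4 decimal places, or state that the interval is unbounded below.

unbounded; (−∞, 0).

Test eqn y'=λy, z=hλ:
  y_{n+1} = y_n + z·[1/3·y_n + 2/3·y_{n+1}] ⇒ (1 − 2/3z)y_{n+1} = (1 + 1/3z)y_n
  ⇒ R(z) = (1 + 1/3z)/(1 − 2/3z).

Need |R(x)|<1, x<0.
x=-0.83: |R|=0.4657
x=-2: |R|=0.1429
x=-10: |R|=0.3043
x=-100: |R|=0.4778
θ=2/3≥1/2 ⇒ |1+1/3x|<|1−2/3x| ∀x<0 ⇒ unbounded interval.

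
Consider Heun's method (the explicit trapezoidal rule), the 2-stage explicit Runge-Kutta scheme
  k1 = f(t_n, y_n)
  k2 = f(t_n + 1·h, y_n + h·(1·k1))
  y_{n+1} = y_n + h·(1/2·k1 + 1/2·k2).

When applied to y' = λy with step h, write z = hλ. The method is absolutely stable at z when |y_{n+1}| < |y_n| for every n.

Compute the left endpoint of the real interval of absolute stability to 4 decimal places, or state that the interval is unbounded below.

Test eqn y'=λy, z=hλ:
  order 2, 2-stage ⇒ R(z)=1+z+z^2/2
  (e.g. R(-1.66)=0.71780, |R|=0.71780)

Boundary: |R(x)|=1, x<0.
x=-1.66: |R|=0.7178
|R(-2.19)|=1.2080 |R(-1.94)|=0.9418 |R(-0.78)|=0.5242
Bisect:
  x_lo=-2.4065 |R|=1.4892  x_hi=-0.3573 |R|=0.7065
  mid=-1.38193 |R|=0.57293 →hi
  mid=-1.89423 |R|=0.89982 →hi
  mid=-2.15038 |R|=1.16169 →lo
  mid=-2.02231 |R|=1.02256 →lo
  mid=-1.95827 |R|=0.95914 →hi
  mid=-1.99029 |R|=0.99034 →hi
  mid=-2.00630 |R|=1.00632 →lo
  ...
  [-2.00004,-1.99992] ⇒ x*=-2.0000
Interval (-2.0000, 0).

left endpoint -2.0000.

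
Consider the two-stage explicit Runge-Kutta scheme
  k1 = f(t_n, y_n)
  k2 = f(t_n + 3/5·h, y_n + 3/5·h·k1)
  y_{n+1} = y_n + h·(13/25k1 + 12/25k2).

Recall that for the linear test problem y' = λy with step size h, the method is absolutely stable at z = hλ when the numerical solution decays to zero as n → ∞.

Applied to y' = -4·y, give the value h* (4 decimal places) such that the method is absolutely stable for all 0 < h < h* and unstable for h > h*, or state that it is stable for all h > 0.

(-3.4722,0); λ=-4 ⇒ h* = (125/36)/4 = 0.8681.

On y'=λy, z=hλ:
  k1=λy_n ⇒ h·k1=z·y_n;  k2=λ(1+3/5z)y_n ⇒ h·k2=z(1+3/5z)y_n
  y_{n+1}/y_n = 1 + 13/25z + 12/25z(1+3/5z) = 1 + z + 36/125z²
  ⇒ R(z) = 1 + z + 36/125z².

Need |R(x)|<1, x<0.
x=-0.58: |R|=0.5169
R=1: x+36/125x²=0 ⇒ x=−125/36=-3.4722; min R=1−1/(4·36/125)=0.1319>−1
Confirm numerically:
  x=-2.333: |R|=0.23455 <1
  x=-2.099: |R|=0.16987 <1
  x=-1.721: |R|=0.13201 <1
  x=-3.772: |R|=1.32566 >1
  x=-3.528: |R|=1.05667 >1
Interval (-3.4722, 0).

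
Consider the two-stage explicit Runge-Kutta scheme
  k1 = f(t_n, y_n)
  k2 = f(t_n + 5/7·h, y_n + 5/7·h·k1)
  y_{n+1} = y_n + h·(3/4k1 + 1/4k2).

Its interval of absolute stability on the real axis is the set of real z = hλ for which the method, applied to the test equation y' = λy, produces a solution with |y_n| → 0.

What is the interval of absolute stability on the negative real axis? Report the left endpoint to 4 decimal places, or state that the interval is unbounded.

z∈(-5.6000,0).

Set f=λy, z=hλ:
  k1=λy_n ⇒ h·k1=z·y_n;  k2=λ(1+5/7z)y_n ⇒ h·k2=z(1+5/7z)y_n
  y_{n+1}/y_n = 1 + 3/4z + 1/4z(1+5/7z) = 1 + z + 5/28z²
  R(z) = 1 + z + 5/28z².

Solve |R(x)|<1 on ℝ⁻.
x=-1.09: |R|=0.1222
R=1: x+5/28x²=0 ⇒ x=−28/5=-5.6000; min R=1−1/(4·5/28)=-0.4000>−1
Confirm numerically:
  x=-3.892: |R|=0.18706 <1
  x=-3.792: |R|=0.22427 <1
  x=-2.586: |R|=0.39182 <1
  x=-5.862: |R|=1.27426 >1
  x=-5.750: |R|=1.15402 >1
So |R|<1 on (-5.6000, 0).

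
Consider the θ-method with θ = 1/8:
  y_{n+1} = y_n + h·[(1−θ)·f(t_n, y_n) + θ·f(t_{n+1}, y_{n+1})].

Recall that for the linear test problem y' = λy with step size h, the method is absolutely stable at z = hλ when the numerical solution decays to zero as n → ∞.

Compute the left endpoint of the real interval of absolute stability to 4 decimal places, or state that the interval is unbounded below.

left endpoint -2.6667.

On y'=λy, z=hλ:
  y_{n+1} = y_n + z·[7/8·y_n + 1/8·y_{n+1}] ⇒ (1 − 1/8z)y_{n+1} = (1 + 7/8z)y_n
  so R(z) = (1 + 7/8z)/(1 − 1/8z).

Boundary: |R(x)|=1, x<0.
x=-1.72: |R|=0.4156
R=−1: 1+7/8x = −1+1/8x ⇒ -3/4x=2 ⇒ x=2/(-3/4)=-2.6667
Confirm numerically:
  x=-2.466: |R|=0.88496 <1
  x=-2.171: |R|=0.70760 <1
  x=-1.590: |R|=0.32638 <1
  x=-3.263: |R|=1.31768 >1
  x=-2.949: |R|=1.15472 >1
Stable set (-2.6667, 0).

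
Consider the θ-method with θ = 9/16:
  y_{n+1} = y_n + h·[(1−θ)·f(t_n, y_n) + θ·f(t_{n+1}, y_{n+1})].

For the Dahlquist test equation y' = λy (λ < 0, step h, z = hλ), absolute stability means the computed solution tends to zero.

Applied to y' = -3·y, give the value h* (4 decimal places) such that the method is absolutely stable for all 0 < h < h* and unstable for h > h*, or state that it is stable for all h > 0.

unbounded; (−∞, 0). Any h>0 works for λ=-3.

With y'=λy (z=hλ):
  y_{n+1} = y_n + z·[7/16·y_n + 9/16·y_{n+1}] ⇒ (1 − 9/16z)y_{n+1} = (1 + 7/16z)y_n
  so R(z) = (1 + 7/16z)/(1 − 9/16z).

Solve |R(x)|<1 on ℝ⁻.
x=-1.54: |R|=0.1748
x=-2: |R|=0.0588
x=-10: |R|=0.5094
x=-100: |R|=0.7467
θ=9/16≥1/2 ⇒ |1+7/16x|<|1−9/16x| ∀x<0 ⇒ stable on all of ℝ⁻.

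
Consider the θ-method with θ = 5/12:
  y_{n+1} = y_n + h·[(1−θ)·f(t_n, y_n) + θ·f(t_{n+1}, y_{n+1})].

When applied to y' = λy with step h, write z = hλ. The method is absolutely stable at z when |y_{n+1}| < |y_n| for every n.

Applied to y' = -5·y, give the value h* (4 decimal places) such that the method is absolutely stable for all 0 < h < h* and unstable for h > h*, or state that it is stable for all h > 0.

(-12.0000,0); λ=-5 ⇒ h* = (12)/5 = 2.4000.

On y'=λy, z=hλ:
  y_{n+1} = y_n + z·[7/12·y_n + 5/12·y_{n+1}] ⇒ (1 − 5/12z)y_{n+1} = (1 + 7/12z)y_n
  ⇒ R(z) = (1 + 7/12z)/(1 − 5/12z).

Boundary: |R(x)|=1, x<0.
x=-1.09: |R|=0.2504
R=−1: 1+7/12x = −1+5/12x ⇒ -1/6x=2 ⇒ x=2/(-1/6)=-12.0000
Confirm numerically:
  x=-9.728: |R|=0.92507 <1
  x=-8.783: |R|=0.88493 <1
  x=-8.600: |R|=0.87636 <1
  x=-12.312: |R|=1.00848 >1
  x=-12.271: |R|=1.00739 >1
So |R|<1 on (-12.0000, 0).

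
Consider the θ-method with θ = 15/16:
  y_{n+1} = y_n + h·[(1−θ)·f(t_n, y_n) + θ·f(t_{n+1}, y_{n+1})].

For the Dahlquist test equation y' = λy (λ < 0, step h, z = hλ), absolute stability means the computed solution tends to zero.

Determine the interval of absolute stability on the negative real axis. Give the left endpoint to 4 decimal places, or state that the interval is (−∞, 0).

Test eqn y'=λy, z=hλ:
  y_{n+1} = y_n + z·[1/16·y_n + 15/16·y_{n+1}] ⇒ (1 − 15/16z)y_{n+1} = (1 + 1/16z)y_n
  so R(z) = (1 + 1/16z)/(1 − 15/16z).

Find x<0 with |R(x)|<1.
x=-1.21: |R|=0.4331
x=-2: |R|=0.3043
x=-10: |R|=0.0361
x=-100: |R|=0.0554
θ=15/16≥1/2 ⇒ |1+1/16x|<|1−15/16x| ∀x<0 ⇒ interval (−∞,0).

interval (−∞, 0).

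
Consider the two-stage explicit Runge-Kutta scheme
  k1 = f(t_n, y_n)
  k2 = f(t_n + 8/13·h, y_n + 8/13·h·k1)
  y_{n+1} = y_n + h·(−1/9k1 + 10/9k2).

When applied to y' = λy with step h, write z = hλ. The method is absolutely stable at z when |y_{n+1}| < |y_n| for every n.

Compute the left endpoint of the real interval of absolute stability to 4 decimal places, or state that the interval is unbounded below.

On y'=λy, z=hλ:
  k1=λy_n ⇒ h·k1=z·y_n;  k2=λ(1+8/13z)y_n ⇒ h·k2=z(1+8/13z)y_n
  y_{n+1}/y_n = 1 − 1/9z + 10/9z(1+8/13z) = 1 + z + 80/117z²
  R(z) = 1 + z + 80/117z².

Need |R(x)|<1, x<0.
x=-1.3: |R|=0.8556
R=1: x+80/117x²=0 ⇒ x=−117/80=-1.4625; min R=1−1/(4·80/117)=0.6344>−1
Confirm numerically:
  x=-1.360: |R|=0.90468 <1
  x=-0.931: |R|=0.66166 <1
  x=-0.697: |R|=0.63518 <1
  x=-0.693: |R|=0.63538 <1
  x=-2.045: |R|=1.81450 >1
  x=-1.973: |R|=1.68870 >1
  x=-1.560: |R|=1.10400 >1
Interval (-1.4625, 0).

z* = -1.4625.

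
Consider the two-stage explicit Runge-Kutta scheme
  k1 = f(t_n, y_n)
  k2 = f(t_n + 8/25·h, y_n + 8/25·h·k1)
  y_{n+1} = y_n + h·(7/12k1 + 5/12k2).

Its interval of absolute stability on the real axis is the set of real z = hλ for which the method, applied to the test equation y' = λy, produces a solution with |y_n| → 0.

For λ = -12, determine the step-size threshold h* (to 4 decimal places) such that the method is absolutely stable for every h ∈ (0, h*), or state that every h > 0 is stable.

Set f=λy, z=hλ:
  k1=λy_n ⇒ h·k1=z·y_n;  k2=λ(1+8/25z)y_n ⇒ h·k2=z(1+8/25z)y_n
  y_{n+1}/y_n = 1 + 7/12z + 5/12z(1+8/25z) = 1 + z + 2/15z²
  ⇒ R(z) = 1 + z + 2/15z².

Boundary: |R(x)|=1, x<0.
x=-0.69: |R|=0.3735
R=1: x+2/15x²=0 ⇒ x=−15/2=-7.5000; min R=1−1/(4·2/15)=-0.8750>−1
Confirm numerically:
  x=-6.315: |R|=0.00223 <1
  x=-6.071: |R|=0.15673 <1
  x=-5.341: |R|=0.53750 <1
  x=-3.441: |R|=0.86227 <1
  x=-7.835: |R|=1.34996 >1
  x=-7.729: |R|=1.23599 >1
So |R|<1 on (-7.5000, 0).

(-7.5000,0); λ=-12 ⇒ h* = (15/2)/12 = 0.6250.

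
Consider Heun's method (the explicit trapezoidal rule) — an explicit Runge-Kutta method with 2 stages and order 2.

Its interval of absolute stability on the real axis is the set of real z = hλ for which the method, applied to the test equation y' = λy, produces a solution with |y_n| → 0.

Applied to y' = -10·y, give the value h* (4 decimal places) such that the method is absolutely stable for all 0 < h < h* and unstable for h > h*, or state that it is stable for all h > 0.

On y'=λy, z=hλ:
  order 2, 2-stage ⇒ R(z)=1+z+z^2/2
  (e.g. R(-0.49)=0.63005, |R|=0.63005)

Boundary: |R(x)|=1, x<0.
x=-0.49: |R|=0.6300
|R(-1.72)|=0.7592 |R(-0.63)|=0.5684 |R(-0.55)|=0.6013
Bisect:
  x_lo=-2.3577 |R|=1.4216  x_hi=-0.3099 |R|=0.7381
  mid=-1.33379 |R|=0.55571 →hi
  mid=-1.84573 |R|=0.85763 →hi
  mid=-2.10169 |R|=1.10686 →lo
  mid=-1.97371 |R|=0.97405 →hi
  mid=-2.03770 |R|=1.03841 →lo
  mid=-2.00570 |R|=1.00572 →lo
  mid=-1.98971 |R|=0.98976 →hi
  mid=-1.99771 |R|=0.99771 →hi
  ...
  [-2.00008,-1.99996] ⇒ x*=-2.0000
Interval (-2.0000, 0).

(-2.0000,0); λ=-10 ⇒ h* = 0.2000.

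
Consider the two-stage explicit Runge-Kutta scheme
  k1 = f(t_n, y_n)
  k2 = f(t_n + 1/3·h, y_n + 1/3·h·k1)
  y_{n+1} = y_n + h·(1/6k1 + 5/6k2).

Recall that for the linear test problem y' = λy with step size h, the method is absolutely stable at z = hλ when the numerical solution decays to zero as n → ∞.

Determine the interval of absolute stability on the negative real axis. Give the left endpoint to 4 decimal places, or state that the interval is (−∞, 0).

z∈(-3.6000,0).

With y'=λy (z=hλ):
  k1=λy_n ⇒ h·k1=z·y_n;  k2=λ(1+1/3z)y_n ⇒ h·k2=z(1+1/3z)y_n
  y_{n+1}/y_n = 1 + 1/6z + 5/6z(1+1/3z) = 1 + z + 5/18z²
  ⇒ R(z) = 1 + z + 5/18z².

Boundary: |R(x)|=1, x<0.
x=-1.67: |R|=0.1047
R=1: x+5/18x²=0 ⇒ x=−18/5=-3.6000; min R=1−1/(4·5/18)=0.1000>−1
Confirm numerically:
  x=-3.552: |R|=0.95264 <1
  x=-3.067: |R|=0.54591 <1
  x=-2.869: |R|=0.41743 <1
  x=-4.119: |R|=1.59382 >1
  x=-3.912: |R|=1.33904 >1
  x=-3.823: |R|=1.23681 >1
Stable set (-3.6000, 0).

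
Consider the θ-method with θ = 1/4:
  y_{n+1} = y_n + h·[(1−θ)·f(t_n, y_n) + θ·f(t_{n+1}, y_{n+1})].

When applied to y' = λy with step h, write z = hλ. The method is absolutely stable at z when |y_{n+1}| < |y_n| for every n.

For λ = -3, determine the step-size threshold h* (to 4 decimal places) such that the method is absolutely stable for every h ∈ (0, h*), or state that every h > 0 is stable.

Test eqn y'=λy, z=hλ:
  y_{n+1} = y_n + z·[3/4·y_n + 1/4·y_{n+1}] ⇒ (1 − 1/4z)y_{n+1} = (1 + 3/4z)y_n
  Hence R(z) = (1 + 3/4z)/(1 − 1/4z).

Find x<0 with |R(x)|<1.
x=-0.43: |R|=0.6117
R=−1: 1+3/4x = −1+1/4x ⇒ -1/2x=2 ⇒ x=2/(-1/2)=-4.0000
Confirm numerically:
  x=-3.165: |R|=0.76692 <1
  x=-2.738: |R|=0.62541 <1
  x=-1.617: |R|=0.15150 <1
  x=-4.412: |R|=1.09796 >1
  x=-4.356: |R|=1.08521 >1
  x=-4.157: |R|=1.03849 >1
So |R|<1 on (-4.0000, 0).

(-4.0000,0); λ=-3 ⇒ h* = (4)/3 = 1.3333.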